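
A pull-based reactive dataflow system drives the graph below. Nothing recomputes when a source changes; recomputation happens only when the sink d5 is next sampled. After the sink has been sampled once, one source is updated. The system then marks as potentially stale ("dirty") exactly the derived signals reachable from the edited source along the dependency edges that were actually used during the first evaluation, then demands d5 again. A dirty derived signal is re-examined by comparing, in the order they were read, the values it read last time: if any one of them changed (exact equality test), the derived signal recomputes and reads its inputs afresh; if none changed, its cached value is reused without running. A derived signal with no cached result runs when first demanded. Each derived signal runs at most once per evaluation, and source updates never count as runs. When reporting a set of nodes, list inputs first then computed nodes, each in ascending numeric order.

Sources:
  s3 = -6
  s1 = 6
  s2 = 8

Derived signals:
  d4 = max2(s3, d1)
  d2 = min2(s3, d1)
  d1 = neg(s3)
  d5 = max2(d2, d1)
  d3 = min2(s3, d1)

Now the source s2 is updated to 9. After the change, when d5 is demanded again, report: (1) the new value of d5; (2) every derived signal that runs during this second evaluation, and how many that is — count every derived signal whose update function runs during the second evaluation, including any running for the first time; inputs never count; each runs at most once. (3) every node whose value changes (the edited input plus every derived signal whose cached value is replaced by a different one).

First evaluation (everything demanded from the output):
  d1 = neg(-6) = 6
  d2 = min2(-6, 6) = -6
  d5 = max2(-6, 6) = 6

Propagation after the edit:
  s2 feeds no computation that the output demands — nothing is marked dirty and nothing runs.

Key observation: s2 is never demanded by the output, so the edit triggers no recomputation at all.

New value of d5: 6.
Derived signals that run: none — 0 in total.
Values that change: s2.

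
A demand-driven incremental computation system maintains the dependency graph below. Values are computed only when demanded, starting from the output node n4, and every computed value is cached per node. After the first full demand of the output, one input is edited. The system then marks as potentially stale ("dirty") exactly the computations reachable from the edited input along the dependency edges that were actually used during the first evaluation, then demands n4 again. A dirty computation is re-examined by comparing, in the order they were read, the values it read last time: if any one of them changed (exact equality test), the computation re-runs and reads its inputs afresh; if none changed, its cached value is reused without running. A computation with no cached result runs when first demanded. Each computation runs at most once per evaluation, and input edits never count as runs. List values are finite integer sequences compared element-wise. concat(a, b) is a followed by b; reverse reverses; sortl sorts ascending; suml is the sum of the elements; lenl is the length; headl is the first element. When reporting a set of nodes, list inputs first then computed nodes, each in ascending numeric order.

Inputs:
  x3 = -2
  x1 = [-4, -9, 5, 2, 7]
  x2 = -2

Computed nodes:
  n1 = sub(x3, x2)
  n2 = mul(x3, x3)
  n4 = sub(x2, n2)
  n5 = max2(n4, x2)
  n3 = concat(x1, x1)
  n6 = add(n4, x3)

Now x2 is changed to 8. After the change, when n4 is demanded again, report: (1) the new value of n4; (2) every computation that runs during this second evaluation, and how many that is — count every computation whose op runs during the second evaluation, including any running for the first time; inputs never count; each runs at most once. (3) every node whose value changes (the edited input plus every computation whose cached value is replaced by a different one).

First evaluation (everything demanded from the output):
  n2 = mul(-2, -2) = 4
  n4 = sub(-2, 4) = -6

Propagation after the edit:
  n4: runs — x2 -2->8; result 4.

New value of n4: 4.
Computations that run: n4 — 1 in total.
Values that change: x2, n4.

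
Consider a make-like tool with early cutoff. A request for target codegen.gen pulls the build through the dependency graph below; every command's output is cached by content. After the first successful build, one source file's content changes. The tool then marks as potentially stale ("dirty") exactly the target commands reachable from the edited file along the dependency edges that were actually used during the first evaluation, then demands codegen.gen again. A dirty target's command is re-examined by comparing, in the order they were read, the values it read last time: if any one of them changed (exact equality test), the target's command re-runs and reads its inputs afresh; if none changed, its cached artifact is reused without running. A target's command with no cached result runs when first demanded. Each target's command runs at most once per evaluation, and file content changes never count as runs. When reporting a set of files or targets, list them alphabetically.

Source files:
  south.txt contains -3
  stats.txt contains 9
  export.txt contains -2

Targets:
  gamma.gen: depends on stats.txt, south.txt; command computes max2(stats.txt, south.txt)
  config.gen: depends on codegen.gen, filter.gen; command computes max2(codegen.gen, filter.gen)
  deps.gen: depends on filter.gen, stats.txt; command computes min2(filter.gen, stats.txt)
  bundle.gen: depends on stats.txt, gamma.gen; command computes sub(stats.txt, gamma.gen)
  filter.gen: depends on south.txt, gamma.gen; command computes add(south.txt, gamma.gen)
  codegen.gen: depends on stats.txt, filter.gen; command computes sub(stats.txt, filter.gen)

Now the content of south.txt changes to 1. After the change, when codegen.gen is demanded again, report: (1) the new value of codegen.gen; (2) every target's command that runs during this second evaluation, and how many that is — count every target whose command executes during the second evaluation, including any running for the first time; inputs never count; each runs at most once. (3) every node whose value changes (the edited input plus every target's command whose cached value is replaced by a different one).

Demanding codegen.gen again yields -1.
3 target commands run: codegen.gen, filter.gen, gamma.gen.
The nodes whose values change: codegen.gen, filter.gen, south.txt.

First demand of the output computes:
  gamma.gen = max2(9, -3) = 9
  filter.gen = add(-3, 9) = 6
  codegen.gen = sub(9, 6) = 3

After the edit, cleaning proceeds:
  gamma.gen: a read changed (south.txt -3->1) — executes, giving 9 — identical to its old value.
  filter.gen: a read changed (south.txt -3->1) — executes, giving 10.
  codegen.gen: a read changed (filter.gen 6->10) — executes, giving -1.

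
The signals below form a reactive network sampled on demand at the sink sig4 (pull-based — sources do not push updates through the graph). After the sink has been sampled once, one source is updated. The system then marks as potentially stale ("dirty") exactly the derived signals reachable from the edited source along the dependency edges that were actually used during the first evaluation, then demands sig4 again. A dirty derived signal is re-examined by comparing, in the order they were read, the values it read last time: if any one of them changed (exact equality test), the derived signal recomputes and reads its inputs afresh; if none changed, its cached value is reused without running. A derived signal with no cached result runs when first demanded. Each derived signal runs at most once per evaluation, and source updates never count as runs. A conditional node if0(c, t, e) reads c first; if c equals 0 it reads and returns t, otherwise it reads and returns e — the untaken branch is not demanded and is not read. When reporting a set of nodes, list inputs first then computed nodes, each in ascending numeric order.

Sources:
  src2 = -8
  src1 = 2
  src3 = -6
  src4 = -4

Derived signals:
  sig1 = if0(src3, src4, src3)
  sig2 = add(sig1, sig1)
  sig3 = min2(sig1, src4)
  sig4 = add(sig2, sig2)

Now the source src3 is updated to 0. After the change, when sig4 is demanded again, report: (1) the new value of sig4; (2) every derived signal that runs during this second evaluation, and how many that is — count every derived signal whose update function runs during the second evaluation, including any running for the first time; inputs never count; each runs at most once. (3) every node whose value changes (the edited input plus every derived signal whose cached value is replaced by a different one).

Initial pass — values computed on the first demand:
  sig1 = if0(src3=-6 -> else branch src3) = -6
  sig2 = add(-6, -6) = -12
  sig4 = add(-12, -12) = -24

Second demand — change propagation:
  sig1: re-runs because src3 -6->0; src3 -6->0; new result -4.
  sig2: re-runs because sig1 -6->-4; sig1 -6->-4; new result -8.
  sig4: re-runs because sig2 -12->-8; sig2 -12->-8; new result -16.

sig4 now evaluates to -16.
Run set: sig1, sig2, sig4 (3 run).
Changed values: src3, sig1, sig2, sig4.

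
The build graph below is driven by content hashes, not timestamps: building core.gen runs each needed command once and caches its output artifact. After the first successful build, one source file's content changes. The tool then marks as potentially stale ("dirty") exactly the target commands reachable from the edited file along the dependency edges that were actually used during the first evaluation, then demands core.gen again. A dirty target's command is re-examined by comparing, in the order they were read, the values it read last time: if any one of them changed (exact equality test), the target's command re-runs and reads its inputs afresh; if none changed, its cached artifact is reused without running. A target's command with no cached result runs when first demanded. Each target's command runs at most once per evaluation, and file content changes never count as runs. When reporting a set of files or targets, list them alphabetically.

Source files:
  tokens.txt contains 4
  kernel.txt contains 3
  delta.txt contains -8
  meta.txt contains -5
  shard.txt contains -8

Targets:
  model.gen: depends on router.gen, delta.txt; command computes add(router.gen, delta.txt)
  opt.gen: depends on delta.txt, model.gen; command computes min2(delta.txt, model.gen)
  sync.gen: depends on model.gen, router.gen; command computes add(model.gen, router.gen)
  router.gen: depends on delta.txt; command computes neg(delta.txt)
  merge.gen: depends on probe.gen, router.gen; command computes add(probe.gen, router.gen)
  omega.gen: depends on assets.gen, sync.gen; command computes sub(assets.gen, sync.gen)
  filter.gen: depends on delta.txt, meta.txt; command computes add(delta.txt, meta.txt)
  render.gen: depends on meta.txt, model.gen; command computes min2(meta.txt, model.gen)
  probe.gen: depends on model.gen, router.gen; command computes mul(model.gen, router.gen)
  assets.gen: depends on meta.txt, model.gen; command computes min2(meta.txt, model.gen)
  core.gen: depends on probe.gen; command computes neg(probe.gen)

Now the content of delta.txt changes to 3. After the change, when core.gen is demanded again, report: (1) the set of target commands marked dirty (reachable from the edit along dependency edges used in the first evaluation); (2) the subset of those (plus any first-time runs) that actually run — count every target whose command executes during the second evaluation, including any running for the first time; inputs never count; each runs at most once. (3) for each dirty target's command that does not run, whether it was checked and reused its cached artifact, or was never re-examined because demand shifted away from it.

Initial pass — values computed on the first demand:
  router.gen = neg(-8) = 8
  model.gen = add(8, -8) = 0
  probe.gen = mul(0, 8) = 0
  core.gen = neg(0) = 0

Second demand — change propagation:
  router.gen: re-runs because delta.txt -8->3; new result -3.
  model.gen: re-runs because router.gen 8->-3; delta.txt -8->3; new result 0 (unchanged).
  probe.gen: re-runs because router.gen 8->-3; new result 0 (unchanged).
  core.gen: re-examined; everything it read last time is the same (probe.gen unchanged) — cache 0 kept, no run.

The important point: at core.gen every value read last time is unchanged, so the dirty flag clears without a run.

Dirty set: core.gen, model.gen, probe.gen, router.gen.
Run set: model.gen, probe.gen, router.gen (3 run).
Re-examined without running (cache reused): core.gen.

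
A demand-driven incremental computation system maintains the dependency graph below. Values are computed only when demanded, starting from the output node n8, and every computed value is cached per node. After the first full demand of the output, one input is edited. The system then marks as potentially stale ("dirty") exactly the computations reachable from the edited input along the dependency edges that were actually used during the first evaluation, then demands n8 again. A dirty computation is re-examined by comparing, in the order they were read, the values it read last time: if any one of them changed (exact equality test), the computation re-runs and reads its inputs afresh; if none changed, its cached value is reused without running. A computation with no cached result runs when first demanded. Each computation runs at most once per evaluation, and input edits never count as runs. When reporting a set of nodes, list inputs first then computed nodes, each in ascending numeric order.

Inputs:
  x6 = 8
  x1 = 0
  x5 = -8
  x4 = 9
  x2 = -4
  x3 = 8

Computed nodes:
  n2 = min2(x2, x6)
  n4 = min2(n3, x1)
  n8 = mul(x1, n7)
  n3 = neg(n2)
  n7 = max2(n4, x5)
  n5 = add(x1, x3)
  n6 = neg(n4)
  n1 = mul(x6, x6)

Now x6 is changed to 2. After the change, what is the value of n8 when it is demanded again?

First evaluation (everything demanded from the output):
  n2 = min2(-4, 8) = -4
  n3 = neg(-4) = 4
  n4 = min2(4, 0) = 0
  n7 = max2(0, -8) = 0
  n8 = mul(0, 0) = 0

Propagation after the edit:
  n2: runs — x6 8->2; result -4 (same value as before).
  n3: checked — values it read are unchanged (n2 unchanged); reused cached 4 without running.
  n4: checked — values it read are unchanged (n3 unchanged, x1 unchanged); reused cached 0 without running.
  n7: checked — values it read are unchanged (n4 unchanged, x5 unchanged); reused cached 0 without running.
  n8: checked — values it read are unchanged (x1 unchanged, n7 unchanged); reused cached 0 without running.

Key observation: the change is absorbed at n2 — it re-runs but produces the same value, and the output's value is unchanged.

New value of n8: 0.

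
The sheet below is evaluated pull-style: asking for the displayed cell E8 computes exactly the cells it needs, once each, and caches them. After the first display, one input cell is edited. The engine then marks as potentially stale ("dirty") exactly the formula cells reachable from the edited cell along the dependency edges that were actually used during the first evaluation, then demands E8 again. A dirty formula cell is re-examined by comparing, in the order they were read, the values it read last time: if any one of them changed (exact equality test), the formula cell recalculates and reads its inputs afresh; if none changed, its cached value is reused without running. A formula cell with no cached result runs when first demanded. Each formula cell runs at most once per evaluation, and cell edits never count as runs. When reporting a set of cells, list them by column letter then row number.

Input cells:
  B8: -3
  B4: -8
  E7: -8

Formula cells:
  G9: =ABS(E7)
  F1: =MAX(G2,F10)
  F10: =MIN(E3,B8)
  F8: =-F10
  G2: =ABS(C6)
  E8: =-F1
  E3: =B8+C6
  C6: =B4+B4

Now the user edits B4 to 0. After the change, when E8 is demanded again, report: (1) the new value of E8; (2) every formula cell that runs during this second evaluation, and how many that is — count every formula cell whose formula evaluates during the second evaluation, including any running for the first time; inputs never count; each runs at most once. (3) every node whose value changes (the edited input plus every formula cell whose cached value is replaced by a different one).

Demanding E8 again yields 0.
6 formula cells run: C6, E3, E8, F1, F10, G2.
The nodes whose values change: B4, C6, E3, E8, F1, F10, G2.

First demand of the output computes:
  C6 = -8 + -8 = -16
  E3 = -3 + -16 = -19
  F10 = MIN(-19, -3) = -19
  G2 = ABS(-16) = 16
  F1 = MAX(16, -19) = 16
  E8 = -(16) = -16

After the edit, cleaning proceeds:
  C6: a read changed (B4 -8->0; B4 -8->0) — executes, giving 0.
  E3: a read changed (C6 -16->0) — executes, giving -3.
  F10: a read changed (E3 -19->-3) — executes, giving -3.
  G2: a read changed (C6 -16->0) — executes, giving 0.
  F1: a read changed (G2 16->0; F10 -19->-3) — executes, giving 0.
  E8: a read changed (F1 16->0) — executes, giving 0.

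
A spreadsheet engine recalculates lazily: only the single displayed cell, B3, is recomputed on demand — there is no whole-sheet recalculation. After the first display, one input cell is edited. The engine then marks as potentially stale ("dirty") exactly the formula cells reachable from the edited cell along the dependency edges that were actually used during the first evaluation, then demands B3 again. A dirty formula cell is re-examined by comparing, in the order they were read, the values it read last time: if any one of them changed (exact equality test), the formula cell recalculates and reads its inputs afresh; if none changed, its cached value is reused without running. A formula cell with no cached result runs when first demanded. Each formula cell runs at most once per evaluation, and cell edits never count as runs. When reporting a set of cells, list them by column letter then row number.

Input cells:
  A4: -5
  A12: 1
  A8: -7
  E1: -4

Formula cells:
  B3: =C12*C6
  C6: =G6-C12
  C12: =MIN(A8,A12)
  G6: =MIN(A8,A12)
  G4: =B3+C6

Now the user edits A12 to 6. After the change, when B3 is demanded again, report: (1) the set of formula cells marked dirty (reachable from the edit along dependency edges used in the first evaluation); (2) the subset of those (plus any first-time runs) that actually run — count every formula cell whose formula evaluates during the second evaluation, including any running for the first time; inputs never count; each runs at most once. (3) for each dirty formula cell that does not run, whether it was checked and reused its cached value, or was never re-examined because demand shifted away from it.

First evaluation (everything demanded from the output):
  C12 = MIN(-7, 1) = -7
  G6 = MIN(-7, 1) = -7
  C6 = -7 - -7 = 0
  B3 = -7 * 0 = 0

Propagation after the edit:
  C12: runs — A12 1->6; result -7 (same value as before).
  G6: runs — A12 1->6; result -7 (same value as before).
  C6: checked — values it read are unchanged (G6 unchanged, C12 unchanged); reused cached 0 without running.
  B3: checked — values it read are unchanged (C12 unchanged, C6 unchanged); reused cached 0 without running.

Key observation: the cutoff stops propagation at C6 — its inputs' values are unchanged, so it reuses its cache.

Marked dirty: B3, C6, C12, G6.
Formula cells that run: C12, G6 — 2 in total.
Checked but reused from cache: B3, C6.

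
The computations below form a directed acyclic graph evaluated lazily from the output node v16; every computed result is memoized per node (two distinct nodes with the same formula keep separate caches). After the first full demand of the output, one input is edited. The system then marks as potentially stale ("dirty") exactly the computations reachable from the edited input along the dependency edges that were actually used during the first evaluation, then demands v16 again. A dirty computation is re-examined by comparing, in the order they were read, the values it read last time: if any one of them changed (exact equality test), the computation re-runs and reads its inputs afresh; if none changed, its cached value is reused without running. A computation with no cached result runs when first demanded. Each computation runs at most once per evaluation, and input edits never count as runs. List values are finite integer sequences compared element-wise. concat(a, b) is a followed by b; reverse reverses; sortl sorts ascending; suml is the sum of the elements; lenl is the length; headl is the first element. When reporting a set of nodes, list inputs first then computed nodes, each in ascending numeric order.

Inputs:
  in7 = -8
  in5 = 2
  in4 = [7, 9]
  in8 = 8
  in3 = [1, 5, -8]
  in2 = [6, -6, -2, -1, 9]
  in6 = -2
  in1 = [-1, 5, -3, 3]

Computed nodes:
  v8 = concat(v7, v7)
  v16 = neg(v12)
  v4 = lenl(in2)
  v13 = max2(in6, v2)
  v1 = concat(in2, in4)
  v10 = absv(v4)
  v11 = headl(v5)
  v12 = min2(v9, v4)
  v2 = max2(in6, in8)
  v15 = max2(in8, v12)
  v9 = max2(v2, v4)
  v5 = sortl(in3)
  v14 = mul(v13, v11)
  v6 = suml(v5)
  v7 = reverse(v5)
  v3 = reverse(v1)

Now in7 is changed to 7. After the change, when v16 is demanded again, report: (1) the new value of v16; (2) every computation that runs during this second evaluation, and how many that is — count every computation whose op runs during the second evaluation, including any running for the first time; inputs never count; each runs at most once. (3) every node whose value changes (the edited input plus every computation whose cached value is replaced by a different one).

Demanding v16 again yields -5.
0 computations run: none.
The nodes whose values change: in7.
Note the shortcut — nothing in the graph depends on in7 at all, so no recomputation happens.

First demand of the output computes:
  v2 = max2(-2, 8) = 8
  v4 = lenl([6, -6, -2, -1, 9]) = 5
  v9 = max2(8, 5) = 8
  v12 = min2(8, 5) = 5
  v16 = neg(5) = -5

After the edit, cleaning proceeds:
  no node depends on in7 at all; the second demand re-runs nothing.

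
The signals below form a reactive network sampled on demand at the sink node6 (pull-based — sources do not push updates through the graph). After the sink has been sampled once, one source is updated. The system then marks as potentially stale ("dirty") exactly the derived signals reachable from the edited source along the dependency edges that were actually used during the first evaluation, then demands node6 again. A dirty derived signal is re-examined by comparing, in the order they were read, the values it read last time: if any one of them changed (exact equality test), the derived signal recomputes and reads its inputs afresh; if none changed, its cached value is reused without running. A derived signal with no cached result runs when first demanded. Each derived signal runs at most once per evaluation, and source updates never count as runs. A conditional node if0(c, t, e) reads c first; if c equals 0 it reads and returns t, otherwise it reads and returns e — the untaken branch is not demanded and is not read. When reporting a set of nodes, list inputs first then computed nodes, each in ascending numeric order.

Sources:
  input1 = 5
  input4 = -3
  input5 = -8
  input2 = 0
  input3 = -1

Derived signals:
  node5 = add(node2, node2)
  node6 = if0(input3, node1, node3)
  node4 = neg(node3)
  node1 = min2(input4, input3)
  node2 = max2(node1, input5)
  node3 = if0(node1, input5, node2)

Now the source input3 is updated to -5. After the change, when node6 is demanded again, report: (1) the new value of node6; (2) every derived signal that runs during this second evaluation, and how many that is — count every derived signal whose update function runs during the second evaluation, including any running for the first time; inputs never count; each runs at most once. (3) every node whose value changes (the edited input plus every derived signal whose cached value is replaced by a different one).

Initial pass — values computed on the first demand:
  node1 = min2(-3, -1) = -3
  node2 = max2(-3, -8) = -3
  node3 = if0(node1=-3 -> else branch node2) = -3
  node6 = if0(input3=-1 -> else branch node3) = -3

Second demand — change propagation:
  node1: re-runs because input3 -1->-5; new result -5.
  node2: re-runs because node1 -3->-5; new result -5.
  node3: re-runs because node1 -3->-5; node2 -3->-5; new result -5.
  node6: re-runs because input3 -1->-5; node3 -3->-5; new result -5.

node6 now evaluates to -5.
Run set: node1, node2, node3, node6 (4 run).
Changed values: input3, node1, node2, node3, node6.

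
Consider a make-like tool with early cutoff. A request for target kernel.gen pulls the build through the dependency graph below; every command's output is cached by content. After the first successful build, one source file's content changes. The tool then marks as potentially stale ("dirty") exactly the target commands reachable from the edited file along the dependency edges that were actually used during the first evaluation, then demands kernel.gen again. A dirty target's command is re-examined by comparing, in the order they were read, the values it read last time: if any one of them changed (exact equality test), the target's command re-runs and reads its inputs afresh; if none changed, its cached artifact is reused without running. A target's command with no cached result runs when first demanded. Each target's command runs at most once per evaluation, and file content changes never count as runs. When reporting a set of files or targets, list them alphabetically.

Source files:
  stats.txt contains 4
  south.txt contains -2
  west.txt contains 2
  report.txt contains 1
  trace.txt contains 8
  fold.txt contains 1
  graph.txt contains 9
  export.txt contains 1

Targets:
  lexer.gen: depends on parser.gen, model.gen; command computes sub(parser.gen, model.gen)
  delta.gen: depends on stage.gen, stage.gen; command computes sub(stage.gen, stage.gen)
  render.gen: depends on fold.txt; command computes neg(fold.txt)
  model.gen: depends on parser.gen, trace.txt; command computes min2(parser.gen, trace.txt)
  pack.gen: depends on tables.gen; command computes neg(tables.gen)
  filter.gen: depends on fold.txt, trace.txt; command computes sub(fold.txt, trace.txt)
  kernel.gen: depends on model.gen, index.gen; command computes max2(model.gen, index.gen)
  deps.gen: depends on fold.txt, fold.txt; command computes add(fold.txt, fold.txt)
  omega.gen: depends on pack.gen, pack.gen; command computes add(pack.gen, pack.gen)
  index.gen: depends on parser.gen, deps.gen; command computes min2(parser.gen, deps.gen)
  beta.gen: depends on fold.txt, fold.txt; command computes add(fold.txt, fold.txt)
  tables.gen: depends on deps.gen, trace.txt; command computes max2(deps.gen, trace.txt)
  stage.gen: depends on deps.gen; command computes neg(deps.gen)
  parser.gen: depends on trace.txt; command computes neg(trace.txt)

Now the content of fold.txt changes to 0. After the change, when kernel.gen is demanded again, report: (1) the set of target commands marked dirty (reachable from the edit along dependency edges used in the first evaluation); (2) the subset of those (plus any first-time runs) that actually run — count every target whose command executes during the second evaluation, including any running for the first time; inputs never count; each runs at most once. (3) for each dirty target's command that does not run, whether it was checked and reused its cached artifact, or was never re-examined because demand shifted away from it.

The edit dirties: deps.gen, index.gen, kernel.gen.
2 target commands run: deps.gen, index.gen.
Cache hits after checking: kernel.gen.
Note the absorption at index.gen: it re-runs yet its value is the same, leaving the output's value untouched.

First demand of the output computes:
  deps.gen = add(1, 1) = 2
  parser.gen = neg(8) = -8
  index.gen = min2(-8, 2) = -8
  model.gen = min2(-8, 8) = -8
  kernel.gen = max2(-8, -8) = -8

After the edit, cleaning proceeds:
  deps.gen: a read changed (fold.txt 1->0; fold.txt 1->0) — executes, giving 0.
  index.gen: a read changed (deps.gen 2->0) — executes, giving -8 — identical to its old value.
  kernel.gen: dirty, but its reads are unchanged (model.gen unchanged, index.gen unchanged); cached -8 stands.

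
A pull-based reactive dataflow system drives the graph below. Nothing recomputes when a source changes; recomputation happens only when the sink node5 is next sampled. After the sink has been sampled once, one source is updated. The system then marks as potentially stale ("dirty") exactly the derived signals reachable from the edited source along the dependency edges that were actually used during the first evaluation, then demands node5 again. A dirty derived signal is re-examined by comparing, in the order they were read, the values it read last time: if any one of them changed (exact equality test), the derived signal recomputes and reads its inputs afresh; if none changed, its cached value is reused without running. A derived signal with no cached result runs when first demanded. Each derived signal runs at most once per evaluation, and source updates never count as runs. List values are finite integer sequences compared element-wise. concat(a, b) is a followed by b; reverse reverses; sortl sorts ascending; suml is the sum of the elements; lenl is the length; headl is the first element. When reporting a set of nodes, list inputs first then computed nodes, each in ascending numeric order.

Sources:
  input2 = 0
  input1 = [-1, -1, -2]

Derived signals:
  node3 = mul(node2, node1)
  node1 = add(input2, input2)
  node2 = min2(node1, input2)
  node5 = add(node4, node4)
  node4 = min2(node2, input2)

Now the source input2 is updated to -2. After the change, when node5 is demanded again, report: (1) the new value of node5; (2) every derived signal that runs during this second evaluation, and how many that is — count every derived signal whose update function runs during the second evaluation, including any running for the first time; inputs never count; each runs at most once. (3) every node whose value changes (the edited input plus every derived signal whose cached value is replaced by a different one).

First evaluation (everything demanded from the output):
  node1 = add(0, 0) = 0
  node2 = min2(0, 0) = 0
  node4 = min2(0, 0) = 0
  node5 = add(0, 0) = 0

Propagation after the edit:
  node1: runs — input2 0->-2; input2 0->-2; result -4.
  node2: runs — node1 0->-4; input2 0->-2; result -4.
  node4: runs — node2 0->-4; input2 0->-2; result -4.
  node5: runs — node4 0->-4; node4 0->-4; result -8.

New value of node5: -8.
Derived signals that run: node1, node2, node4, node5 — 4 in total.
Values that change: input2, node1, node2, node4, node5.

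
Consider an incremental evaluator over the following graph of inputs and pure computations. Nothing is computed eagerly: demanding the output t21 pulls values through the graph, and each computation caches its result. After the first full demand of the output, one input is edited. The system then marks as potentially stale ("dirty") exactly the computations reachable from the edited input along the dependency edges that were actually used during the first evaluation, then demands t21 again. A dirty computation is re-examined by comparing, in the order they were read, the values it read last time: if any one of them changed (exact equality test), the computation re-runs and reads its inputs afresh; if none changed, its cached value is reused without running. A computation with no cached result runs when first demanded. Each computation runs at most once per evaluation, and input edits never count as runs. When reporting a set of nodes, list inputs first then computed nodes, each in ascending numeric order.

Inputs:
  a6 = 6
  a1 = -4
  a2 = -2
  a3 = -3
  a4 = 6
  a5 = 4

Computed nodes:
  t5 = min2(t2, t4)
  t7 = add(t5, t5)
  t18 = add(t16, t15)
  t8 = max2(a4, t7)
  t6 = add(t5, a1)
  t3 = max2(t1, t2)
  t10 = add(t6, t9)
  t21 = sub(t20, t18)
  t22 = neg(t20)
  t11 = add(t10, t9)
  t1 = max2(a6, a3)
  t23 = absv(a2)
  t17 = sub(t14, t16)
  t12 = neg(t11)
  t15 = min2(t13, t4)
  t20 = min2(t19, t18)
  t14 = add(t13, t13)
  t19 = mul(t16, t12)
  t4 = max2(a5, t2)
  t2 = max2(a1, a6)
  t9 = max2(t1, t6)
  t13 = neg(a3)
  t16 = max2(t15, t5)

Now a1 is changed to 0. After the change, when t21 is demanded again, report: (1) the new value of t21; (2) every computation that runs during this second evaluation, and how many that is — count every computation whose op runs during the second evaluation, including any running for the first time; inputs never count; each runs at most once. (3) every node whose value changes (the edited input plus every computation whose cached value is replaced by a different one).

t21 now evaluates to -117.
Run set: t2, t6, t9, t10, t11, t12, t19, t20, t21 (9 run).
Changed values: a1, t6, t10, t11, t12, t19, t20, t21.
The important point: at t4 every value read last time is unchanged, so the dirty flag clears without a run.

Initial pass — values computed on the first demand:
  t1 = max2(6, -3) = 6
  t2 = max2(-4, 6) = 6
  t4 = max2(4, 6) = 6
  t5 = min2(6, 6) = 6
  t6 = add(6, -4) = 2
  t9 = max2(6, 2) = 6
  t10 = add(2, 6) = 8
  t11 = add(8, 6) = 14
  t12 = neg(14) = -14
  t13 = neg(-3) = 3
  t15 = min2(3, 6) = 3
  t16 = max2(3, 6) = 6
  t18 = add(6, 3) = 9
  t19 = mul(6, -14) = -84
  t20 = min2(-84, 9) = -84
  t21 = sub(-84, 9) = -93

Second demand — change propagation:
  t2: re-runs because a1 -4->0; new result 6 (unchanged).
  t4: re-examined; everything it read last time is the same (a5 unchanged, t2 unchanged) — cache 6 kept, no run.
  t5: re-examined; everything it read last time is the same (t2 unchanged, t4 unchanged) — cache 6 kept, no run.
  t6: re-runs because a1 -4->0; new result 6.
  t9: re-runs because t6 2->6; new result 6 (unchanged).
  t10: re-runs because t6 2->6; new result 12.
  t11: re-runs because t10 8->12; new result 18.
  t12: re-runs because t11 14->18; new result -18.
  t15: re-examined; everything it read last time is the same (t13 unchanged, t4 unchanged) — cache 3 kept, no run.
  t16: re-examined; everything it read last time is the same (t15 unchanged, t5 unchanged) — cache 6 kept, no run.
  t18: re-examined; everything it read last time is the same (t16 unchanged, t15 unchanged) — cache 9 kept, no run.
  t19: re-runs because t12 -14->-18; new result -108.
  t20: re-runs because t19 -84->-108; new result -108.
  t21: re-runs because t20 -84->-108; new result -117.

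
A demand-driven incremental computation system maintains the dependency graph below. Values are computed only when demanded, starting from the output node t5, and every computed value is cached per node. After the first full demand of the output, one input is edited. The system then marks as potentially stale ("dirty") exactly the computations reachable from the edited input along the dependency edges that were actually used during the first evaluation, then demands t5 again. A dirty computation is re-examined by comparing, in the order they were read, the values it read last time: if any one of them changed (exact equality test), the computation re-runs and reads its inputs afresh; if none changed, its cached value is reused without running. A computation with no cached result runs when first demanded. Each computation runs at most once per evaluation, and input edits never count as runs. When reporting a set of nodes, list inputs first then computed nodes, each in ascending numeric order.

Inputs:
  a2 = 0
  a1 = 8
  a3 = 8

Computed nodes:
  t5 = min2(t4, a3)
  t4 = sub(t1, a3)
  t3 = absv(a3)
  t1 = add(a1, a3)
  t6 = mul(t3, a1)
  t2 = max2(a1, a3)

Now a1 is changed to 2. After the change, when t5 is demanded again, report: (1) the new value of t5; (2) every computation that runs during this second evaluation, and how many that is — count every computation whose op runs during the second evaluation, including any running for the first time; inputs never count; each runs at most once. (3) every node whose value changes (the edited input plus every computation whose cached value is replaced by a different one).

New value of t5: 2.
Computations that run: t1, t4, t5 — 3 in total.
Values that change: a1, t1, t4, t5.

First evaluation (everything demanded from the output):
  t1 = add(8, 8) = 16
  t4 = sub(16, 8) = 8
  t5 = min2(8, 8) = 8

Propagation after the edit:
  t1: runs — a1 8->2; result 10.
  t4: runs — t1 16->10; result 2.
  t5: runs — t4 8->2; result 2.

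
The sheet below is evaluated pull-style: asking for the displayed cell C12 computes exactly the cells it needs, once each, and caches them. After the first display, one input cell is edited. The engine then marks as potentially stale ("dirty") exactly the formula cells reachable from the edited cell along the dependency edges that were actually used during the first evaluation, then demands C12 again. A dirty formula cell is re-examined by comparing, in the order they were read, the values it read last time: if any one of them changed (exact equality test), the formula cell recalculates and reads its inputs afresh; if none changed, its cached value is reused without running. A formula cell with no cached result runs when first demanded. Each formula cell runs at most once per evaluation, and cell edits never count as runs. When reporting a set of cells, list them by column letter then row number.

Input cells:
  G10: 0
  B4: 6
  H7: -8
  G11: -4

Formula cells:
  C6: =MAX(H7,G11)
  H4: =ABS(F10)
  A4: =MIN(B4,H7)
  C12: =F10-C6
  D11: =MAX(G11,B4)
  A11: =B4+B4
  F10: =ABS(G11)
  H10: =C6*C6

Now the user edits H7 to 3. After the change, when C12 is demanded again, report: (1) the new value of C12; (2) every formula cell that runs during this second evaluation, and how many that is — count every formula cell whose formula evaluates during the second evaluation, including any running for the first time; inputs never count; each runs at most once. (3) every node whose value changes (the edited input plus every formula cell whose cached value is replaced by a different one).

Demanding C12 again yields 1.
2 formula cells run: C6, C12.
The nodes whose values change: C6, C12, H7.

First demand of the output computes:
  C6 = MAX(-8, -4) = -4
  F10 = ABS(-4) = 4
  C12 = 4 - -4 = 8

After the edit, cleaning proceeds:
  C6: a read changed (H7 -8->3) — executes, giving 3.
  C12: a read changed (C6 -4->3) — executes, giving 1.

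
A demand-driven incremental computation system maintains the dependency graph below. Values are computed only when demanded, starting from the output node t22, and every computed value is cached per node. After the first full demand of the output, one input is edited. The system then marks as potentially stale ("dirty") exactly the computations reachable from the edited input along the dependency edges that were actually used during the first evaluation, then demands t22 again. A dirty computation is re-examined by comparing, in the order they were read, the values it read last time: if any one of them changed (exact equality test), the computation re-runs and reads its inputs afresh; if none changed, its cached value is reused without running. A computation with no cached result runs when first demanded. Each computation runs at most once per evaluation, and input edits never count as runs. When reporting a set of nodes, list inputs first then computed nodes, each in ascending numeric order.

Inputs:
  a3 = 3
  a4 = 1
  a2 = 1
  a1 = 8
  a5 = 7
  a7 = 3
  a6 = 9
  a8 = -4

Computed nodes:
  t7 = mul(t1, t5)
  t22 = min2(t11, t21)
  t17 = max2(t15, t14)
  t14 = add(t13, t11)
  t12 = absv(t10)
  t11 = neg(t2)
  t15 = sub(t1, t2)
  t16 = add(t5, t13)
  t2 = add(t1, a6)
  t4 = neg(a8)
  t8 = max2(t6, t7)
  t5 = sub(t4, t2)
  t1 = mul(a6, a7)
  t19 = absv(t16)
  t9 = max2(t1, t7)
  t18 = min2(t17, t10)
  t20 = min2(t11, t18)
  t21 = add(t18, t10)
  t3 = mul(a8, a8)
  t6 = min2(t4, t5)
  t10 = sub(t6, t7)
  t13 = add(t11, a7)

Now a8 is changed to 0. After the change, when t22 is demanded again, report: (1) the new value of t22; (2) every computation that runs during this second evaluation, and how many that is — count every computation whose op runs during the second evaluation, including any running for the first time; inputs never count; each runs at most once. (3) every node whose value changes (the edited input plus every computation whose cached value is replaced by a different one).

New value of t22: -36.
Computations that run: t4, t5, t6, t7, t10, t18, t21, t22 — 8 in total.
Values that change: a8, t4, t5, t6, t7, t10, t21.

First evaluation (everything demanded from the output):
  t1 = mul(9, 3) = 27
  t2 = add(27, 9) = 36
  t4 = neg(-4) = 4
  t5 = sub(4, 36) = -32
  t6 = min2(4, -32) = -32
  t7 = mul(27, -32) = -864
  t10 = sub(-32, -864) = 832
  t11 = neg(36) = -36
  t13 = add(-36, 3) = -33
  t14 = add(-33, -36) = -69
  t15 = sub(27, 36) = -9
  t17 = max2(-9, -69) = -9
  t18 = min2(-9, 832) = -9
  t21 = add(-9, 832) = 823
  t22 = min2(-36, 823) = -36

Propagation after the edit:
  t4: runs — a8 -4->0; result 0.
  t5: runs — t4 4->0; result -36.
  t6: runs — t4 4->0; t5 -32->-36; result -36.
  t7: runs — t5 -32->-36; result -972.
  t10: runs — t6 -32->-36; t7 -864->-972; result 936.
  t18: runs — t10 832->936; result -9 (same value as before).
  t21: runs — t10 832->936; result 927.
  t22: runs — t21 823->927; result -36 (same value as before).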